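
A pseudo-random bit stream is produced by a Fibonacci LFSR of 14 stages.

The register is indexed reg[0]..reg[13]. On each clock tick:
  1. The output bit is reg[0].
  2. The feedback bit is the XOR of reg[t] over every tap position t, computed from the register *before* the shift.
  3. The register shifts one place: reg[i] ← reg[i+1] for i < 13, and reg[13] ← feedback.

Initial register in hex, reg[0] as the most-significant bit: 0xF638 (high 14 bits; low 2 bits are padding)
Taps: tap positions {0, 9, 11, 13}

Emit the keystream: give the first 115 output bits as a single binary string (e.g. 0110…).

tick  register→output (feedback)
  0  11110110001110→1 (0)
  1  11101100011100→1 (1)
  2  11011000111001→1 (1)
  3  10110001110011→1 (1)
  4  01100011100111→0 (0)
  5  11000111001110→1 (0)
  6  10001110011100→1 (1)
  7  00011100111001→0 (0)
  8  00111001110010→0 (1)
  9  01110011100101→0 (0)
 10  11100111001010→1 (1)
 11  11001110010101→1 (0)
 12  10011100101010→1 (1)
 13  00111001010101→0 (1)
 14  01110010101011→0 (1)
 15  11100101010111→1 (0)
 16  11001010101110→1 (0)
 17  10010101011100→1 (1)
 18  00101010111001→0 (0)
 19  01010101110010→0 (1)
 20  10101011100101→1 (1)
 21  01010111001011→0 (1)
 22  10101110010111→1 (0)
 23  01011100101110→0 (1)
 24  10111001011101→1 (0)
 25  01110010111010→0 (1)
 26  11100101110101→1 (0)
 27  11001011101010→1 (1)
 28  10010111010101→1 (0)
 29  00101110101010→0 (0)
 30  01011101010100→0 (0)
 31  10111010101000→1 (1)
 32  01110101010001→0 (0)
 33  11101010100010→1 (1)
 34  11010101000101→1 (1)
 35  10101010001011→1 (0)
 36  01010100010110→0 (0)
 37  10101000101100→1 (0)
 38  01010001011000→0 (1)
 39  10100010110001→1 (1)
 40  01000101100011→0 (1)
 41  10001011000111→1 (1)
 42  00010110001111→0 (0)
 43  00101100011110→0 (0)
 44  01011000111100→0 (0)
 45  10110001111000→1 (0)
 46  01100011110000→0 (1)
 47  11000111100001→1 (0)
 48  10001111000010→1 (1)
 49  00011110000101→0 (0)
 50  00111100001010→0 (0)
 51  01111000010100→0 (0)
 52  11110000101000→1 (1)
 53  11100001010001→1 (1)
 54  11000010100011→1 (0)
 55  10000101000110→1 (0)
 56  00001010001100→0 (1)
 57  00010100011001→0 (0)
 58  00101000110010→0 (1)
 59  01010001100101→0 (0)
 60  10100011001010→1 (1)
 61  01000110010101→0 (1)
 62  10001100101011→1 (0)
 63  00011001010110→0 (0)
 64  00110010101100→0 (1)
 65  01100101011001→0 (0)
 66  11001010110010→1 (0)
 67  10010101100100→1 (0)
 68  00101011001000→0 (0)
 69  01010110010000→0 (1)
 70  10101100100001→1 (0)
 71  01011001000010→0 (0)
 72  10110010000100→1 (0)
 73  01100100001000→0 (0)
 74  11001000010000→1 (0)
 75  10010000100000→1 (1)
 76  00100001000001→0 (1)
 77  01000010000011→0 (1)
 78  10000100000111→1 (1)
 79  00001000001111→0 (0)
 80  00010000011110→0 (0)
 81  00100000111100→0 (0)
 82  01000001111000→0 (1)
 83  10000011110001→1 (1)
 84  00000111100011→0 (1)
 85  00001111000111→0 (0)
 86  00011110001110→0 (1)
 87  00111100011101→0 (1)
 88  01111000111011→0 (0)
 89  11110001110110→1 (1)
 90  11100011101101→1 (1)
 91  11000111011011→1 (1)
 92  10001110110111→1 (0)
 93  00011101101110→0 (1)
 94  00111011011101→0 (1)
 95  01110110111011→0 (0)
 96  11101101110110→1 (1)
 97  11011011101101→1 (1)
 98  10110111011011→1 (1)
 99  01101110110111→0 (1)
100  11011101101111→1 (1)
101  10111011011111→1 (0)
102  01110110111110→0 (0)
103  11101101111100→1 (1)
104  11011011111001→1 (1)
105  10110111110011→1 (1)
106  01101111100111→0 (0)
107  11011111001110→1 (0)
108  10111110011100→1 (1)
109  01111100111001→0 (0)
110  11111001110010→1 (0)
111  11110011100100→1 (0)
112  11100111001000→1 (1)
113  11001110010001→1 (1)
114  10011100100011→1 (0)

1111011000111001110010101011100101110101010001011000111100001010001100101011001000010000011110001110110111011011111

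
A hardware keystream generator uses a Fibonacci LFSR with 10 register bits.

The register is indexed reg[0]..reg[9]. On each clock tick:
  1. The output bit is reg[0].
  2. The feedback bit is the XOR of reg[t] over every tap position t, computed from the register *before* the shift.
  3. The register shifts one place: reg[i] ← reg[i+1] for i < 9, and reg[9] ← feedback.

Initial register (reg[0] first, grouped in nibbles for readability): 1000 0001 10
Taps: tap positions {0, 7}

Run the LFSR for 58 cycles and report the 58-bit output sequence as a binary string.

1000000110010010001000001001101101001111001101010110000101

step | reg (before) | out | fb
   0 | 1000000110 | 1 | 0
   1 | 0000001100 | 0 | 1
   2 | 0000011001 | 0 | 0
   3 | 0000110010 | 0 | 0
   4 | 0001100100 | 0 | 1
   5 | 0011001001 | 0 | 0
   6 | 0110010010 | 0 | 0
   7 | 1100100100 | 1 | 0
   8 | 1001001000 | 1 | 1
   9 | 0010010001 | 0 | 0
  10 | 0100100010 | 0 | 0
  11 | 1001000100 | 1 | 0
  12 | 0010001000 | 0 | 0
  13 | 0100010000 | 0 | 0
  14 | 1000100000 | 1 | 1
  15 | 0001000001 | 0 | 0
  16 | 0010000010 | 0 | 0
  17 | 0100000100 | 0 | 1
  18 | 1000001001 | 1 | 1
  19 | 0000010011 | 0 | 0
  20 | 0000100110 | 0 | 1
  21 | 0001001101 | 0 | 1
  22 | 0010011011 | 0 | 0
  23 | 0100110110 | 0 | 1
  24 | 1001101101 | 1 | 0
  25 | 0011011010 | 0 | 0
  26 | 0110110100 | 0 | 1
  27 | 1101101001 | 1 | 1
  28 | 1011010011 | 1 | 1
  29 | 0110100111 | 0 | 1
  30 | 1101001111 | 1 | 0
  31 | 1010011110 | 1 | 0
  32 | 0100111100 | 0 | 1
  33 | 1001111001 | 1 | 1
  34 | 0011110011 | 0 | 0
  35 | 0111100110 | 0 | 1
  36 | 1111001101 | 1 | 0
  37 | 1110011010 | 1 | 1
  38 | 1100110101 | 1 | 0
  39 | 1001101010 | 1 | 1
  40 | 0011010101 | 0 | 1
  41 | 0110101011 | 0 | 0
  42 | 1101010110 | 1 | 0
  43 | 1010101100 | 1 | 0
  44 | 0101011000 | 0 | 0
  45 | 1010110000 | 1 | 1
  46 | 0101100001 | 0 | 0
  47 | 1011000010 | 1 | 1
  48 | 0110000101 | 0 | 1
  49 | 1100001011 | 1 | 1
  50 | 1000010111 | 1 | 0
  51 | 0000101110 | 0 | 1
  52 | 0001011101 | 0 | 1
  53 | 0010111011 | 0 | 0
  54 | 0101110110 | 0 | 1
  55 | 1011101101 | 1 | 0
  56 | 0111011010 | 0 | 0
  57 | 1110110100 | 1 | 0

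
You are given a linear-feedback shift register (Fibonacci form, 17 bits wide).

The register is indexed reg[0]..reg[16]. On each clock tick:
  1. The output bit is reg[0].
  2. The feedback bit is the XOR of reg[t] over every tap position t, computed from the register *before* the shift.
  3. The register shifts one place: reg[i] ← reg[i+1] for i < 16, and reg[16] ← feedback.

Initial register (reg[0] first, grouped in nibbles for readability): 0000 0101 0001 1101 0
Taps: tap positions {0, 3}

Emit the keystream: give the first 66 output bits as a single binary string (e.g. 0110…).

tick  register→output (feedback)
  0  00000101000111010→0 (0)
  1  00001010001110100→0 (0)
  2  00010100011101000→0 (1)
  3  00101000111010001→0 (0)
  4  01010001110100010→0 (1)
  5  10100011101000101→1 (1)
  6  01000111010001011→0 (0)
  7  10001110100010110→1 (1)
  8  00011101000101101→0 (1)
  9  00111010001011011→0 (1)
 10  01110100010110111→0 (1)
 11  11101000101101111→1 (1)
 12  11010001011011111→1 (0)
 13  10100010110111110→1 (1)
 14  01000101101111101→0 (0)
 15  10001011011111010→1 (1)
 16  00010110111110101→0 (1)
 17  00101101111101011→0 (0)
 18  01011011111010110→0 (1)
 19  10110111110101101→1 (0)
 20  01101111101011010→0 (0)
 21  11011111010110100→1 (0)
 22  10111110101101000→1 (0)
 23  01111101011010000→0 (1)
 24  11111010110100001→1 (0)
 25  11110101101000010→1 (0)
 26  11101011010000100→1 (1)
 27  11010110100001001→1 (0)
 28  10101101000010010→1 (1)
 29  01011010000100101→0 (1)
 30  10110100001001011→1 (0)
 31  01101000010010110→0 (0)
 32  11010000100101100→1 (0)
 33  10100001001011000→1 (1)
 34  01000010010110001→0 (0)
 35  10000100101100010→1 (1)
 36  00001001011000101→0 (0)
 37  00010010110001010→0 (1)
 38  00100101100010101→0 (0)
 39  01001011000101010→0 (0)
 40  10010110001010100→1 (0)
 41  00101100010101000→0 (0)
 42  01011000101010000→0 (1)
 43  10110001010100001→1 (0)
 44  01100010101000010→0 (0)
 45  11000101010000100→1 (1)
 46  10001010100001001→1 (1)
 47  00010101000010011→0 (1)
 48  00101010000100111→0 (0)
 49  01010100001001110→0 (1)
 50  10101000010011101→1 (1)
 51  01010000100111011→0 (1)
 52  10100001001110111→1 (1)
 53  01000010011101111→0 (0)
 54  10000100111011110→1 (1)
 55  00001001110111101→0 (0)
 56  00010011101111010→0 (1)
 57  00100111011110101→0 (0)
 58  01001110111101010→0 (0)
 59  10011101111010100→1 (0)
 60  00111011110101000→0 (1)
 61  01110111101010001→0 (1)
 62  11101111010100011→1 (1)
 63  11011110101000111→1 (0)
 64  10111101010001110→1 (0)
 65  01111010100011100→0 (1)

000001010001110100010110111110101101000010010110001010100001001110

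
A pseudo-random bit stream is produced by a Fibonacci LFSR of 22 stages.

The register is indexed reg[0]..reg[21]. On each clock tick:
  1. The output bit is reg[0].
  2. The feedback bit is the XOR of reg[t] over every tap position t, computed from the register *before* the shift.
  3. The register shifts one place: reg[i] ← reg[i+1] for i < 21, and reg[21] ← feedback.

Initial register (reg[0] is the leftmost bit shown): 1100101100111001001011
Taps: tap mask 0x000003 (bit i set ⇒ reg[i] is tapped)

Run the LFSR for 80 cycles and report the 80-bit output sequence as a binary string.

11001011001110010010110101110101001011011101111001111101110110011000101000011001

step | reg (before) | out | fb
   0 | 1100101100111001001011 | 1 | 0
   1 | 1001011001110010010110 | 1 | 1
   2 | 0010110011100100101101 | 0 | 0
   3 | 0101100111001001011010 | 0 | 1
   4 | 1011001110010010110101 | 1 | 1
   5 | 0110011100100101101011 | 0 | 1
   6 | 1100111001001011010111 | 1 | 0
   7 | 1001110010010110101110 | 1 | 1
   8 | 0011100100101101011101 | 0 | 0
   9 | 0111001001011010111010 | 0 | 1
  10 | 1110010010110101110101 | 1 | 0
  11 | 1100100101101011101010 | 1 | 0
  12 | 1001001011010111010100 | 1 | 1
  13 | 0010010110101110101001 | 0 | 0
  14 | 0100101101011101010010 | 0 | 1
  15 | 1001011010111010100101 | 1 | 1
  16 | 0010110101110101001011 | 0 | 0
  17 | 0101101011101010010110 | 0 | 1
  18 | 1011010111010100101101 | 1 | 1
  19 | 0110101110101001011011 | 0 | 1
  20 | 1101011101010010110111 | 1 | 0
  21 | 1010111010100101101110 | 1 | 1
  22 | 0101110101001011011101 | 0 | 1
  23 | 1011101010010110111011 | 1 | 1
  24 | 0111010100101101110111 | 0 | 1
  25 | 1110101001011011101111 | 1 | 0
  26 | 1101010010110111011110 | 1 | 0
  27 | 1010100101101110111100 | 1 | 1
  28 | 0101001011011101111001 | 0 | 1
  29 | 1010010110111011110011 | 1 | 1
  30 | 0100101101110111100111 | 0 | 1
  31 | 1001011011101111001111 | 1 | 1
  32 | 0010110111011110011111 | 0 | 0
  33 | 0101101110111100111110 | 0 | 1
  34 | 1011011101111001111101 | 1 | 1
  35 | 0110111011110011111011 | 0 | 1
  36 | 1101110111100111110111 | 1 | 0
  37 | 1011101111001111101110 | 1 | 1
  38 | 0111011110011111011101 | 0 | 1
  39 | 1110111100111110111011 | 1 | 0
  40 | 1101111001111101110110 | 1 | 0
  41 | 1011110011111011101100 | 1 | 1
  42 | 0111100111110111011001 | 0 | 1
  43 | 1111001111101110110011 | 1 | 0
  44 | 1110011111011101100110 | 1 | 0
  45 | 1100111110111011001100 | 1 | 0
  46 | 1001111101110110011000 | 1 | 1
  47 | 0011111011101100110001 | 0 | 0
  48 | 0111110111011001100010 | 0 | 1
  49 | 1111101110110011000101 | 1 | 0
  50 | 1111011101100110001010 | 1 | 0
  51 | 1110111011001100010100 | 1 | 0
  52 | 1101110110011000101000 | 1 | 0
  53 | 1011101100110001010000 | 1 | 1
  54 | 0111011001100010100001 | 0 | 1
  55 | 1110110011000101000011 | 1 | 0
  56 | 1101100110001010000110 | 1 | 0
  57 | 1011001100010100001100 | 1 | 1
  58 | 0110011000101000011001 | 0 | 1
  59 | 1100110001010000110011 | 1 | 0
  60 | 1001100010100001100110 | 1 | 1
  61 | 0011000101000011001101 | 0 | 0
  62 | 0110001010000110011010 | 0 | 1
  63 | 1100010100001100110101 | 1 | 0
  64 | 1000101000011001101010 | 1 | 1
  65 | 0001010000110011010101 | 0 | 0
  66 | 0010100001100110101010 | 0 | 0
  67 | 0101000011001101010100 | 0 | 1
  68 | 1010000110011010101001 | 1 | 1
  69 | 0100001100110101010011 | 0 | 1
  70 | 1000011001101010100111 | 1 | 1
  71 | 0000110011010101001111 | 0 | 0
  72 | 0001100110101010011110 | 0 | 0
  73 | 0011001101010100111100 | 0 | 0
  74 | 0110011010101001111000 | 0 | 1
  75 | 1100110101010011110001 | 1 | 0
  76 | 1001101010100111100010 | 1 | 1
  77 | 0011010101001111000101 | 0 | 0
  78 | 0110101010011110001010 | 0 | 1
  79 | 1101010100111100010101 | 1 | 0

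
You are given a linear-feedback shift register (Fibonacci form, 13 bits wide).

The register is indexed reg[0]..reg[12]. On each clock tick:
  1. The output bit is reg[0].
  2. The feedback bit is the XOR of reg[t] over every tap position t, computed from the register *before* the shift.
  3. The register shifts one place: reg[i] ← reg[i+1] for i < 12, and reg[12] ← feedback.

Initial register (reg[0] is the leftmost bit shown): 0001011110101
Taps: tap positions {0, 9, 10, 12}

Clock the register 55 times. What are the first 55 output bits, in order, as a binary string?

0001011110101010011001010011101010011101001111110101101

k : reg_k → out_k, fb_k
0: 0001011110101 → 0, fb=0
1: 0010111101010 → 0, fb=1
2: 0101111010101 → 0, fb=0
3: 1011110101010 → 1, fb=0
4: 0111101010100 → 0, fb=1
5: 1111010101001 → 1, fb=1
6: 1110101010011 → 1, fb=0
7: 1101010100110 → 1, fb=0
8: 1010101001100 → 1, fb=1
9: 0101010011001 → 0, fb=0
10: 1010100110010 → 1, fb=1
11: 0101001100101 → 0, fb=0
12: 1010011001010 → 1, fb=0
13: 0100110010100 → 0, fb=1
14: 1001100101001 → 1, fb=1
15: 0011001010011 → 0, fb=1
16: 0110010100111 → 0, fb=0
17: 1100101001110 → 1, fb=1
18: 1001010011101 → 1, fb=0
19: 0010100111010 → 0, fb=1
20: 0101001110101 → 0, fb=0
21: 1010011101010 → 1, fb=0
22: 0100111010100 → 0, fb=1
23: 1001110101001 → 1, fb=1
24: 0011101010011 → 0, fb=1
25: 0111010100111 → 0, fb=0
26: 1110101001110 → 1, fb=1
27: 1101010011101 → 1, fb=0
28: 1010100111010 → 1, fb=0
29: 0101001110100 → 0, fb=1
30: 1010011101001 → 1, fb=1
31: 0100111010011 → 0, fb=1
32: 1001110100111 → 1, fb=1
33: 0011101001111 → 0, fb=1
34: 0111010011111 → 0, fb=1
35: 1110100111111 → 1, fb=0
36: 1101001111110 → 1, fb=1
37: 1010011111101 → 1, fb=0
38: 0100111111010 → 0, fb=1
39: 1001111110101 → 1, fb=1
40: 0011111101011 → 0, fb=0
41: 0111111010110 → 0, fb=1
42: 1111110101101 → 1, fb=0
43: 1111101011010 → 1, fb=0
44: 1111010110100 → 1, fb=0
45: 1110101101000 → 1, fb=0
46: 1101011010000 → 1, fb=1
47: 1010110100001 → 1, fb=0
48: 0101101000010 → 0, fb=0
49: 1011010000100 → 1, fb=0
50: 0110100001000 → 0, fb=1
51: 1101000010001 → 1, fb=0
52: 1010000100010 → 1, fb=1
53: 0100001000101 → 0, fb=0
54: 1000010001010 → 1, fb=0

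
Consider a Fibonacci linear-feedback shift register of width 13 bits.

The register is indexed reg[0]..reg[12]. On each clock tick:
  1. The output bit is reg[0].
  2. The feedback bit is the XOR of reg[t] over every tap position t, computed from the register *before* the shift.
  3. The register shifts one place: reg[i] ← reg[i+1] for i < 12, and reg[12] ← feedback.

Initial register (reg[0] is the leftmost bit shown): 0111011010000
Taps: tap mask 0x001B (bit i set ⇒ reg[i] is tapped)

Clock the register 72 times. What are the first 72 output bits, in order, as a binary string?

step | reg (before) | out | fb
   0 | 0111011010000 | 0 | 0
   1 | 1110110100000 | 1 | 1
   2 | 1101101000001 | 1 | 0
   3 | 1011010000010 | 1 | 0
   4 | 0110100000100 | 0 | 0
   5 | 1101000001000 | 1 | 1
   6 | 1010000010001 | 1 | 1
   7 | 0100000100011 | 0 | 1
   8 | 1000001000111 | 1 | 1
   9 | 0000010001111 | 0 | 0
  10 | 0000100011110 | 0 | 1
  11 | 0001000111101 | 0 | 1
  12 | 0010001111011 | 0 | 0
  13 | 0100011110110 | 0 | 1
  14 | 1000111101101 | 1 | 0
  15 | 0001111011010 | 0 | 0
  16 | 0011110110100 | 0 | 0
  17 | 0111101101000 | 0 | 1
  18 | 1111011010001 | 1 | 1
  19 | 1110110100011 | 1 | 1
  20 | 1101101000111 | 1 | 0
  21 | 1011010001110 | 1 | 0
  22 | 0110100011100 | 0 | 0
  23 | 1101000111000 | 1 | 1
  24 | 1010001110001 | 1 | 1
  25 | 0100011100011 | 0 | 1
  26 | 1000111000111 | 1 | 0
  27 | 0001110001110 | 0 | 0
  28 | 0011100011100 | 0 | 0
  29 | 0111000111000 | 0 | 0
  30 | 1110001110000 | 1 | 0
  31 | 1100011100000 | 1 | 0
  32 | 1000111000000 | 1 | 0
  33 | 0001110000000 | 0 | 0
  34 | 0011100000000 | 0 | 0
  35 | 0111000000000 | 0 | 0
  36 | 1110000000000 | 1 | 0
  37 | 1100000000000 | 1 | 0
  38 | 1000000000000 | 1 | 1
  39 | 0000000000001 | 0 | 0
  40 | 0000000000010 | 0 | 0
  41 | 0000000000100 | 0 | 0
  42 | 0000000001000 | 0 | 0
  43 | 0000000010000 | 0 | 0
  44 | 0000000100000 | 0 | 0
  45 | 0000001000000 | 0 | 0
  46 | 0000010000000 | 0 | 0
  47 | 0000100000000 | 0 | 1
  48 | 0001000000001 | 0 | 1
  49 | 0010000000011 | 0 | 0
  50 | 0100000000110 | 0 | 1
  51 | 1000000001101 | 1 | 1
  52 | 0000000011011 | 0 | 0
  53 | 0000000110110 | 0 | 0
  54 | 0000001101100 | 0 | 0
  55 | 0000011011000 | 0 | 0
  56 | 0000110110000 | 0 | 1
  57 | 0001101100001 | 0 | 0
  58 | 0011011000010 | 0 | 1
  59 | 0110110000101 | 0 | 0
  60 | 1101100001010 | 1 | 0
  61 | 1011000010100 | 1 | 0
  62 | 0110000101000 | 0 | 1
  63 | 1100001010001 | 1 | 0
  64 | 1000010100010 | 1 | 1
  65 | 0000101000101 | 0 | 1
  66 | 0001010001011 | 0 | 1
  67 | 0010100010111 | 0 | 1
  68 | 0101000101111 | 0 | 0
  69 | 1010001011110 | 1 | 1
  70 | 0100010111101 | 0 | 1
  71 | 1000101111011 | 1 | 0

011101101000001000111101101000111000111000000000000100000000110110000101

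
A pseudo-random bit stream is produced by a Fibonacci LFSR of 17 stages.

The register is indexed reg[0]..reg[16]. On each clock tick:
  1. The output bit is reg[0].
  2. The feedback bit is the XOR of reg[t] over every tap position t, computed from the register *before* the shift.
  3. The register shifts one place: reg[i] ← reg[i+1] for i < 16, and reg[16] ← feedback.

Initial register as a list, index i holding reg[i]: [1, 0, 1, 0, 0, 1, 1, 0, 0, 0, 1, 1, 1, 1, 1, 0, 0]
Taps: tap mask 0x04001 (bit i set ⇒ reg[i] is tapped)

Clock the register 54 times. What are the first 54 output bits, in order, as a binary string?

tick  register→output (feedback)
  0  10100110001111100→1 (0)
  1  01001100011111000→0 (0)
  2  10011000111110000→1 (1)
  3  00110001111100001→0 (0)
  4  01100011111000010→0 (0)
  5  11000111110000100→1 (0)
  6  10001111100001000→1 (1)
  7  00011111000010001→0 (0)
  8  00111110000100010→0 (0)
  9  01111100001000100→0 (1)
 10  11111000010001001→1 (1)
 11  11110000100010011→1 (1)
 12  11100001000100111→1 (0)
 13  11000010001001110→1 (0)
 14  10000100010011100→1 (0)
 15  00001000100111000→0 (0)
 16  00010001001110000→0 (0)
 17  00100010011100000→0 (0)
 18  01000100111000000→0 (0)
 19  10001001110000000→1 (1)
 20  00010011100000001→0 (0)
 21  00100111000000010→0 (0)
 22  01001110000000100→0 (1)
 23  10011100000001001→1 (1)
 24  00111000000010011→0 (0)
 25  01110000000100110→0 (1)
 26  11100000001001101→1 (0)
 27  11000000010011010→1 (1)
 28  10000000100110101→1 (0)
 29  00000001001101010→0 (0)
 30  00000010011010100→0 (1)
 31  00000100110101001→0 (0)
 32  00001001101010010→0 (0)
 33  00010011010100100→0 (1)
 34  00100110101001001→0 (0)
 35  01001101010010010→0 (0)
 36  10011010100100100→1 (0)
 37  00110101001001000→0 (0)
 38  01101010010010000→0 (0)
 39  11010100100100000→1 (1)
 40  10101001001000001→1 (1)
 41  01010010010000011→0 (0)
 42  10100100100000110→1 (0)
 43  01001001000001100→0 (1)
 44  10010010000011001→1 (1)
 45  00100100000110011→0 (0)
 46  01001000001100110→0 (1)
 47  10010000011001101→1 (0)
 48  00100000110011010→0 (0)
 49  01000001100110100→0 (1)
 50  10000011001101001→1 (1)
 51  00000110011010011→0 (0)
 52  00001100110100110→0 (1)
 53  00011001101001101→0 (1)

101001100011111000010001001110000000100110101001001000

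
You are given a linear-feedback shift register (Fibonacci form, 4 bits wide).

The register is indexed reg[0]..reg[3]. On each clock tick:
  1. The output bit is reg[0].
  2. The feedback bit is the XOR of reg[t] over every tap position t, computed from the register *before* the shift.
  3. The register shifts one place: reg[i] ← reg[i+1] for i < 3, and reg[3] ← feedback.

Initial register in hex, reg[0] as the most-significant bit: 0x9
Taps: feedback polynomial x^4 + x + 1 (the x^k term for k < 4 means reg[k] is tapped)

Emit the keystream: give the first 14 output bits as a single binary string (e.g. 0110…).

10011010111100

tick  register→output (feedback)
  0  1001→1 (1)
  1  0011→0 (0)
  2  0110→0 (1)
  3  1101→1 (0)
  4  1010→1 (1)
  5  0101→0 (1)
  6  1011→1 (1)
  7  0111→0 (1)
  8  1111→1 (0)
  9  1110→1 (0)
 10  1100→1 (0)
 11  1000→1 (1)
 12  0001→0 (0)
 13  0010→0 (0)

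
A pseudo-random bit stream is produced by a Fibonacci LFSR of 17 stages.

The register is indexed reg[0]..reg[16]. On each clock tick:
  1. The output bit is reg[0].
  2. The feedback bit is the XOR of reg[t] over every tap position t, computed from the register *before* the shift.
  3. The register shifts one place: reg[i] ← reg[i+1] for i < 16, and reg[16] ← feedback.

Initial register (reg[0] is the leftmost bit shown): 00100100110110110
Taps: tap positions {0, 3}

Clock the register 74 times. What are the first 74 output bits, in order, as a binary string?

00100100110110110000000100000001100001001000011011010000010110000010100101

step | reg (before) | out | fb
   0 | 00100100110110110 | 0 | 0
   1 | 01001001101101100 | 0 | 0
   2 | 10010011011011000 | 1 | 0
   3 | 00100110110110000 | 0 | 0
   4 | 01001101101100000 | 0 | 0
   5 | 10011011011000000 | 1 | 0
   6 | 00110110110000000 | 0 | 1
   7 | 01101101100000001 | 0 | 0
   8 | 11011011000000010 | 1 | 0
   9 | 10110110000000100 | 1 | 0
  10 | 01101100000001000 | 0 | 0
  11 | 11011000000010000 | 1 | 0
  12 | 10110000000100000 | 1 | 0
  13 | 01100000001000000 | 0 | 0
  14 | 11000000010000000 | 1 | 1
  15 | 10000000100000001 | 1 | 1
  16 | 00000001000000011 | 0 | 0
  17 | 00000010000000110 | 0 | 0
  18 | 00000100000001100 | 0 | 0
  19 | 00001000000011000 | 0 | 0
  20 | 00010000000110000 | 0 | 1
  21 | 00100000001100001 | 0 | 0
  22 | 01000000011000010 | 0 | 0
  23 | 10000000110000100 | 1 | 1
  24 | 00000001100001001 | 0 | 0
  25 | 00000011000010010 | 0 | 0
  26 | 00000110000100100 | 0 | 0
  27 | 00001100001001000 | 0 | 0
  28 | 00011000010010000 | 0 | 1
  29 | 00110000100100001 | 0 | 1
  30 | 01100001001000011 | 0 | 0
  31 | 11000010010000110 | 1 | 1
  32 | 10000100100001101 | 1 | 1
  33 | 00001001000011011 | 0 | 0
  34 | 00010010000110110 | 0 | 1
  35 | 00100100001101101 | 0 | 0
  36 | 01001000011011010 | 0 | 0
  37 | 10010000110110100 | 1 | 0
  38 | 00100001101101000 | 0 | 0
  39 | 01000011011010000 | 0 | 0
  40 | 10000110110100000 | 1 | 1
  41 | 00001101101000001 | 0 | 0
  42 | 00011011010000010 | 0 | 1
  43 | 00110110100000101 | 0 | 1
  44 | 01101101000001011 | 0 | 0
  45 | 11011010000010110 | 1 | 0
  46 | 10110100000101100 | 1 | 0
  47 | 01101000001011000 | 0 | 0
  48 | 11010000010110000 | 1 | 0
  49 | 10100000101100000 | 1 | 1
  50 | 01000001011000001 | 0 | 0
  51 | 10000010110000010 | 1 | 1
  52 | 00000101100000101 | 0 | 0
  53 | 00001011000001010 | 0 | 0
  54 | 00010110000010100 | 0 | 1
  55 | 00101100000101001 | 0 | 0
  56 | 01011000001010010 | 0 | 1
  57 | 10110000010100101 | 1 | 0
  58 | 01100000101001010 | 0 | 0
  59 | 11000001010010100 | 1 | 1
  60 | 10000010100101001 | 1 | 1
  61 | 00000101001010011 | 0 | 0
  62 | 00001010010100110 | 0 | 0
  63 | 00010100101001100 | 0 | 1
  64 | 00101001010011001 | 0 | 0
  65 | 01010010100110010 | 0 | 1
  66 | 10100101001100101 | 1 | 1
  67 | 01001010011001011 | 0 | 0
  68 | 10010100110010110 | 1 | 0
  69 | 00101001100101100 | 0 | 0
  70 | 01010011001011000 | 0 | 1
  71 | 10100110010110001 | 1 | 1
  72 | 01001100101100011 | 0 | 0
  73 | 10011001011000110 | 1 | 0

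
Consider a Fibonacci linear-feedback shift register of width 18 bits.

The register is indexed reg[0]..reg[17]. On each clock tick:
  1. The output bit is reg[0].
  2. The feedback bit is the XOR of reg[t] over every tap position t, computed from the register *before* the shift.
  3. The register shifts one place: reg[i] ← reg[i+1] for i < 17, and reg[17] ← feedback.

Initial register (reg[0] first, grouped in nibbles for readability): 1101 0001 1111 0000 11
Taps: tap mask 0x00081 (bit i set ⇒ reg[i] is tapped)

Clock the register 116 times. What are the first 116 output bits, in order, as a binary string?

11010001111100001100101001100101011111100011011010011001010111101000110110000110000100111010001111110000100101101110

k : reg_k → out_k, fb_k
0: 110100011111000011 → 1, fb=0
1: 101000111110000110 → 1, fb=0
2: 010001111100001100 → 0, fb=1
3: 100011111000011001 → 1, fb=0
4: 000111110000110010 → 0, fb=1
5: 001111100001100101 → 0, fb=0
6: 011111000011001010 → 0, fb=0
7: 111110000110010100 → 1, fb=1
8: 111100001100101001 → 1, fb=1
9: 111000011001010011 → 1, fb=0
10: 110000110010100110 → 1, fb=0
11: 100001100101001100 → 1, fb=1
12: 000011001010011001 → 0, fb=0
13: 000110010100110010 → 0, fb=1
14: 001100101001100101 → 0, fb=0
15: 011001010011001010 → 0, fb=1
16: 110010100110010101 → 1, fb=1
17: 100101001100101011 → 1, fb=1
18: 001010011001010111 → 0, fb=1
19: 010100110010101111 → 0, fb=1
20: 101001100101011111 → 1, fb=1
21: 010011001010111111 → 0, fb=0
22: 100110010101111110 → 1, fb=0
23: 001100101011111100 → 0, fb=0
24: 011001010111111000 → 0, fb=1
25: 110010101111110001 → 1, fb=1
26: 100101011111100011 → 1, fb=0
27: 001010111111000110 → 0, fb=1
28: 010101111110001101 → 0, fb=1
29: 101011111100011011 → 1, fb=0
30: 010111111000110110 → 0, fb=1
31: 101111110001101101 → 1, fb=0
32: 011111100011011010 → 0, fb=0
33: 111111000110110100 → 1, fb=1
34: 111110001101101001 → 1, fb=1
35: 111100011011010011 → 1, fb=0
36: 111000110110100110 → 1, fb=0
37: 110001101101001100 → 1, fb=1
38: 100011011010011001 → 1, fb=0
39: 000110110100110010 → 0, fb=1
40: 001101101001100101 → 0, fb=0
41: 011011010011001010 → 0, fb=1
42: 110110100110010101 → 1, fb=1
43: 101101001100101011 → 1, fb=1
44: 011010011001010111 → 0, fb=1
45: 110100110010101111 → 1, fb=0
46: 101001100101011110 → 1, fb=1
47: 010011001010111101 → 0, fb=0
48: 100110010101111010 → 1, fb=0
49: 001100101011110100 → 0, fb=0
50: 011001010111101000 → 0, fb=1
51: 110010101111010001 → 1, fb=1
52: 100101011110100011 → 1, fb=0
53: 001010111101000110 → 0, fb=1
54: 010101111010001101 → 0, fb=1
55: 101011110100011011 → 1, fb=0
56: 010111101000110110 → 0, fb=0
57: 101111010001101100 → 1, fb=0
58: 011110100011011000 → 0, fb=0
59: 111101000110110000 → 1, fb=1
60: 111010001101100001 → 1, fb=1
61: 110100011011000011 → 1, fb=0
62: 101000110110000110 → 1, fb=0
63: 010001101100001100 → 0, fb=0
64: 100011011000011000 → 1, fb=0
65: 000110110000110000 → 0, fb=1
66: 001101100001100001 → 0, fb=0
67: 011011000011000010 → 0, fb=0
68: 110110000110000100 → 1, fb=1
69: 101100001100001001 → 1, fb=1
70: 011000011000010011 → 0, fb=1
71: 110000110000100111 → 1, fb=0
72: 100001100001001110 → 1, fb=1
73: 000011000010011101 → 0, fb=0
74: 000110000100111010 → 0, fb=0
75: 001100001001110100 → 0, fb=0
76: 011000010011101000 → 0, fb=1
77: 110000100111010001 → 1, fb=1
78: 100001001110100011 → 1, fb=1
79: 000010011101000111 → 0, fb=1
80: 000100111010001111 → 0, fb=1
81: 001001110100011111 → 0, fb=1
82: 010011101000111111 → 0, fb=0
83: 100111010001111110 → 1, fb=0
84: 001110100011111100 → 0, fb=0
85: 011101000111111000 → 0, fb=0
86: 111010001111110000 → 1, fb=1
87: 110100011111100001 → 1, fb=0
88: 101000111111000010 → 1, fb=0
89: 010001111110000100 → 0, fb=1
90: 100011111100001001 → 1, fb=0
91: 000111111000010010 → 0, fb=1
92: 001111110000100101 → 0, fb=1
93: 011111100001001011 → 0, fb=0
94: 111111000010010110 → 1, fb=1
95: 111110000100101101 → 1, fb=1
96: 111100001001011011 → 1, fb=1
97: 111000010010110111 → 1, fb=0
98: 110000100101101110 → 1, fb=1
99: 100001001011011101 → 1, fb=1
100: 000010010110111011 → 0, fb=1
101: 000100101101110111 → 0, fb=0
102: 001001011011101110 → 0, fb=1
103: 010010110111011101 → 0, fb=1
104: 100101101110111011 → 1, fb=1
105: 001011011101110111 → 0, fb=1
106: 010110111011101111 → 0, fb=1
107: 101101110111011111 → 1, fb=0
108: 011011101110111110 → 0, fb=0
109: 110111011101111100 → 1, fb=0
110: 101110111011111000 → 1, fb=0
111: 011101110111110000 → 0, fb=1
112: 111011101111100001 → 1, fb=1
113: 110111011111000011 → 1, fb=0
114: 101110111110000110 → 1, fb=0
115: 011101111100001100 → 0, fb=1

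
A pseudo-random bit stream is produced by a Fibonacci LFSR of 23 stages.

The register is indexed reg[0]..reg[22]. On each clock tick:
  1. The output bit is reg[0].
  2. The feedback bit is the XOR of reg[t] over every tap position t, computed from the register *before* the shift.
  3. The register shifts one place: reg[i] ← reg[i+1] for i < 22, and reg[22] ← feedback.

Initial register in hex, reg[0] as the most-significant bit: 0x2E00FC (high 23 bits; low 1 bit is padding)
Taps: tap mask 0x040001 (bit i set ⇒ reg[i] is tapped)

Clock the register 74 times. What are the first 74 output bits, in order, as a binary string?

00101110000000001111110110110001100011011001011111011101111101001000101111

step | reg (before) | out | fb
   0 | 00101110000000001111110 | 0 | 1
   1 | 01011100000000011111101 | 0 | 1
   2 | 10111000000000111111011 | 1 | 0
   3 | 01110000000001111110110 | 0 | 1
   4 | 11100000000011111101101 | 1 | 1
   5 | 11000000000111111011011 | 1 | 0
   6 | 10000000001111110110110 | 1 | 0
   7 | 00000000011111101101100 | 0 | 0
   8 | 00000000111111011011000 | 0 | 1
   9 | 00000001111110110110001 | 0 | 1
  10 | 00000011111101101100011 | 0 | 0
  11 | 00000111111011011000110 | 0 | 0
  12 | 00001111110110110001100 | 0 | 0
  13 | 00011111101101100011000 | 0 | 1
  14 | 00111111011011000110001 | 0 | 1
  15 | 01111110110110001100011 | 0 | 0
  16 | 11111101101100011000110 | 1 | 1
  17 | 11111011011000110001101 | 1 | 1
  18 | 11110110110001100011011 | 1 | 0
  19 | 11101101100011000110110 | 1 | 0
  20 | 11011011000110001101100 | 1 | 1
  21 | 10110110001100011011001 | 1 | 0
  22 | 01101100011000110110010 | 0 | 1
  23 | 11011000110001101100101 | 1 | 1
  24 | 10110001100011011001011 | 1 | 1
  25 | 01100011000110110010111 | 0 | 1
  26 | 11000110001101100101111 | 1 | 1
  27 | 10001100011011001011111 | 1 | 0
  28 | 00011000110110010111110 | 0 | 1
  29 | 00110001101100101111101 | 0 | 1
  30 | 01100011011001011111011 | 0 | 1
  31 | 11000110110010111110111 | 1 | 0
  32 | 10001101100101111101110 | 1 | 1
  33 | 00011011001011111011101 | 0 | 1
  34 | 00110110010111110111011 | 0 | 1
  35 | 01101100101111101110111 | 0 | 1
  36 | 11011001011111011101111 | 1 | 1
  37 | 10110010111110111011111 | 1 | 0
  38 | 01100101111101110111110 | 0 | 1
  39 | 11001011111011101111101 | 1 | 0
  40 | 10010111110111011111010 | 1 | 0
  41 | 00101111101110111110100 | 0 | 1
  42 | 01011111011101111101001 | 0 | 0
  43 | 10111110111011111010010 | 1 | 0
  44 | 01111101110111110100100 | 0 | 0
  45 | 11111011101111101001000 | 1 | 1
  46 | 11110111011111010010001 | 1 | 0
  47 | 11101110111110100100010 | 1 | 1
  48 | 11011101111101001000101 | 1 | 1
  49 | 10111011111010010001011 | 1 | 1
  50 | 01110111110100100010111 | 0 | 1
  51 | 11101111101001000101111 | 1 | 1
  52 | 11011111010010001011111 | 1 | 0
  53 | 10111110100100010111110 | 1 | 0
  54 | 01111101001000101111100 | 0 | 1
  55 | 11111010010001011111001 | 1 | 0
  56 | 11110100100010111110010 | 1 | 0
  57 | 11101001000101111100100 | 1 | 1
  58 | 11010010001011111001001 | 1 | 1
  59 | 10100100010111110010011 | 1 | 0
  60 | 01001000101111100100110 | 0 | 0
  61 | 10010001011111001001100 | 1 | 1
  62 | 00100010111110010011001 | 0 | 1
  63 | 01000101111100100110011 | 0 | 1
  64 | 10001011111001001100111 | 1 | 1
  65 | 00010111110010011001111 | 0 | 0
  66 | 00101111100100110011110 | 0 | 1
  67 | 01011111001001100111101 | 0 | 1
  68 | 10111110010011001111011 | 1 | 0
  69 | 01111100100110011110110 | 0 | 1
  70 | 11111001001100111101101 | 1 | 1
  71 | 11110010011001111011011 | 1 | 0
  72 | 11100100110011110110110 | 1 | 0
  73 | 11001001100111101101100 | 1 | 1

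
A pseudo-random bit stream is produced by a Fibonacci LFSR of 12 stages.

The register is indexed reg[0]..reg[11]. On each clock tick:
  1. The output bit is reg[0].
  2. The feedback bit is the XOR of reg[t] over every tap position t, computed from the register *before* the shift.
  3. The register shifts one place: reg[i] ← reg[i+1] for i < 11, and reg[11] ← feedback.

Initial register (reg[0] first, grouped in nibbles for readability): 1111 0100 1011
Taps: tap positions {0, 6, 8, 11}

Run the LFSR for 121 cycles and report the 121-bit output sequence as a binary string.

k : reg_k → out_k, fb_k
0: 111101001011 → 1, fb=1
1: 111010010111 → 1, fb=0
2: 110100101110 → 1, fb=1
3: 101001011101 → 1, fb=1
4: 010010111011 → 0, fb=1
5: 100101110111 → 1, fb=1
6: 001011101111 → 0, fb=1
7: 010111011111 → 0, fb=0
8: 101110111110 → 1, fb=1
9: 011101111101 → 0, fb=1
10: 111011111011 → 1, fb=0
11: 110111110110 → 1, fb=0
12: 101111101100 → 1, fb=1
13: 011111011001 → 0, fb=0
14: 111110110010 → 1, fb=0
15: 111101100100 → 1, fb=0
16: 111011001000 → 1, fb=0
17: 110110010000 → 1, fb=1
18: 101100100001 → 1, fb=1
19: 011001000011 → 0, fb=1
20: 110010000111 → 1, fb=0
21: 100100001110 → 1, fb=0
22: 001000011100 → 0, fb=1
23: 010000111001 → 0, fb=1
24: 100001110011 → 1, fb=1
25: 000011100111 → 0, fb=0
26: 000111001110 → 0, fb=1
27: 001110011101 → 0, fb=0
28: 011100111010 → 0, fb=0
29: 111001110100 → 1, fb=0
30: 110011101000 → 1, fb=1
31: 100111010001 → 1, fb=0
32: 001110100010 → 0, fb=1
33: 011101000101 → 0, fb=1
34: 111010001011 → 1, fb=1
35: 110100010111 → 1, fb=0
36: 101000101110 → 1, fb=1
37: 010001011101 → 0, fb=0
38: 100010111010 → 1, fb=1
39: 000101110101 → 0, fb=0
40: 001011101010 → 0, fb=0
41: 010111010100 → 0, fb=0
42: 101110101000 → 1, fb=1
43: 011101010001 → 0, fb=1
44: 111010100011 → 1, fb=1
45: 110101000111 → 1, fb=0
46: 101010001110 → 1, fb=0
47: 010100011100 → 0, fb=1
48: 101000111001 → 1, fb=0
49: 010001110010 → 0, fb=1
50: 100011100101 → 1, fb=1
51: 000111001011 → 0, fb=0
52: 001110010110 → 0, fb=0
53: 011100101100 → 0, fb=0
54: 111001011000 → 1, fb=0
55: 110010110000 → 1, fb=0
56: 100101100000 → 1, fb=0
57: 001011000000 → 0, fb=0
58: 010110000000 → 0, fb=0
59: 101100000000 → 1, fb=1
60: 011000000001 → 0, fb=1
61: 110000000011 → 1, fb=0
62: 100000000110 → 1, fb=1
63: 000000001101 → 0, fb=0
64: 000000011010 → 0, fb=1
65: 000000110101 → 0, fb=0
66: 000001101010 → 0, fb=0
67: 000011010100 → 0, fb=0
68: 000110101000 → 0, fb=0
69: 001101010000 → 0, fb=0
70: 011010100000 → 0, fb=1
71: 110101000001 → 1, fb=0
72: 101010000010 → 1, fb=1
73: 010100000101 → 0, fb=1
74: 101000001011 → 1, fb=1
75: 010000010111 → 0, fb=1
76: 100000101111 → 1, fb=0
77: 000001011110 → 0, fb=1
78: 000010111101 → 0, fb=1
79: 000101111011 → 0, fb=1
80: 001011110111 → 0, fb=0
81: 010111101110 → 0, fb=0
82: 101111011100 → 1, fb=0
83: 011110111000 → 0, fb=0
84: 111101110000 → 1, fb=0
85: 111011100000 → 1, fb=0
86: 110111000000 → 1, fb=1
87: 101110000001 → 1, fb=0
88: 011100000010 → 0, fb=0
89: 111000000100 → 1, fb=1
90: 110000001001 → 1, fb=1
91: 100000010011 → 1, fb=0
92: 000000100110 → 0, fb=1
93: 000001001101 → 0, fb=0
94: 000010011010 → 0, fb=1
95: 000100110101 → 0, fb=0
96: 001001101010 → 0, fb=0
97: 010011010100 → 0, fb=0
98: 100110101000 → 1, fb=1
99: 001101010001 → 0, fb=1
100: 011010100011 → 0, fb=0
101: 110101000110 → 1, fb=1
102: 101010001101 → 1, fb=1
103: 010100011011 → 0, fb=0
104: 101000110110 → 1, fb=0
105: 010001101100 → 0, fb=0
106: 100011011000 → 1, fb=0
107: 000110110000 → 0, fb=1
108: 001101100001 → 0, fb=0
109: 011011000010 → 0, fb=0
110: 110110000100 → 1, fb=1
111: 101100001001 → 1, fb=1
112: 011000010011 → 0, fb=1
113: 110000100111 → 1, fb=1
114: 100001001111 → 1, fb=1
115: 000010011111 → 0, fb=0
116: 000100111110 → 0, fb=0
117: 001001111100 → 0, fb=0
118: 010011111000 → 0, fb=0
119: 100111110000 → 1, fb=0
120: 001111100000 → 0, fb=1

1111010010111011111011001000011100111010001011101010001110010110000000011010100000101111011100000010011010100011011000010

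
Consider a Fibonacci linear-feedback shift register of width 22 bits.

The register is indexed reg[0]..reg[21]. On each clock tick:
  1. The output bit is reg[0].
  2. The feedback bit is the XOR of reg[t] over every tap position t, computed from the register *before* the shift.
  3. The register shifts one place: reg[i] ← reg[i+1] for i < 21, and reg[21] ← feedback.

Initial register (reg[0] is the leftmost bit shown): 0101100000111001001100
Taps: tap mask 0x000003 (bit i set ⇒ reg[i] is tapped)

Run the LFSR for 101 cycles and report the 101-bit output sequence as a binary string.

01011000001110010011001110100001001011010101001110001101110111111101001001011001100000011101101110101

step | reg (before) | out | fb
   0 | 0101100000111001001100 | 0 | 1
   1 | 1011000001110010011001 | 1 | 1
   2 | 0110000011100100110011 | 0 | 1
   3 | 1100000111001001100111 | 1 | 0
   4 | 1000001110010011001110 | 1 | 1
   5 | 0000011100100110011101 | 0 | 0
   6 | 0000111001001100111010 | 0 | 0
   7 | 0001110010011001110100 | 0 | 0
   8 | 0011100100110011101000 | 0 | 0
   9 | 0111001001100111010000 | 0 | 1
  10 | 1110010011001110100001 | 1 | 0
  11 | 1100100110011101000010 | 1 | 0
  12 | 1001001100111010000100 | 1 | 1
  13 | 0010011001110100001001 | 0 | 0
  14 | 0100110011101000010010 | 0 | 1
  15 | 1001100111010000100101 | 1 | 1
  16 | 0011001110100001001011 | 0 | 0
  17 | 0110011101000010010110 | 0 | 1
  18 | 1100111010000100101101 | 1 | 0
  19 | 1001110100001001011010 | 1 | 1
  20 | 0011101000010010110101 | 0 | 0
  21 | 0111010000100101101010 | 0 | 1
  22 | 1110100001001011010101 | 1 | 0
  23 | 1101000010010110101010 | 1 | 0
  24 | 1010000100101101010100 | 1 | 1
  25 | 0100001001011010101001 | 0 | 1
  26 | 1000010010110101010011 | 1 | 1
  27 | 0000100101101010100111 | 0 | 0
  28 | 0001001011010101001110 | 0 | 0
  29 | 0010010110101010011100 | 0 | 0
  30 | 0100101101010100111000 | 0 | 1
  31 | 1001011010101001110001 | 1 | 1
  32 | 0010110101010011100011 | 0 | 0
  33 | 0101101010100111000110 | 0 | 1
  34 | 1011010101001110001101 | 1 | 1
  35 | 0110101010011100011011 | 0 | 1
  36 | 1101010100111000110111 | 1 | 0
  37 | 1010101001110001101110 | 1 | 1
  38 | 0101010011100011011101 | 0 | 1
  39 | 1010100111000110111011 | 1 | 1
  40 | 0101001110001101110111 | 0 | 1
  41 | 1010011100011011101111 | 1 | 1
  42 | 0100111000110111011111 | 0 | 1
  43 | 1001110001101110111111 | 1 | 1
  44 | 0011100011011101111111 | 0 | 0
  45 | 0111000110111011111110 | 0 | 1
  46 | 1110001101110111111101 | 1 | 0
  47 | 1100011011101111111010 | 1 | 0
  48 | 1000110111011111110100 | 1 | 1
  49 | 0001101110111111101001 | 0 | 0
  50 | 0011011101111111010010 | 0 | 0
  51 | 0110111011111110100100 | 0 | 1
  52 | 1101110111111101001001 | 1 | 0
  53 | 1011101111111010010010 | 1 | 1
  54 | 0111011111110100100101 | 0 | 1
  55 | 1110111111101001001011 | 1 | 0
  56 | 1101111111010010010110 | 1 | 0
  57 | 1011111110100100101100 | 1 | 1
  58 | 0111111101001001011001 | 0 | 1
  59 | 1111111010010010110011 | 1 | 0
  60 | 1111110100100101100110 | 1 | 0
  61 | 1111101001001011001100 | 1 | 0
  62 | 1111010010010110011000 | 1 | 0
  63 | 1110100100101100110000 | 1 | 0
  64 | 1101001001011001100000 | 1 | 0
  65 | 1010010010110011000000 | 1 | 1
  66 | 0100100101100110000001 | 0 | 1
  67 | 1001001011001100000011 | 1 | 1
  68 | 0010010110011000000111 | 0 | 0
  69 | 0100101100110000001110 | 0 | 1
  70 | 1001011001100000011101 | 1 | 1
  71 | 0010110011000000111011 | 0 | 0
  72 | 0101100110000001110110 | 0 | 1
  73 | 1011001100000011101101 | 1 | 1
  74 | 0110011000000111011011 | 0 | 1
  75 | 1100110000001110110111 | 1 | 0
  76 | 1001100000011101101110 | 1 | 1
  77 | 0011000000111011011101 | 0 | 0
  78 | 0110000001110110111010 | 0 | 1
  79 | 1100000011101101110101 | 1 | 0
  80 | 1000000111011011101010 | 1 | 1
  81 | 0000001110110111010101 | 0 | 0
  82 | 0000011101101110101010 | 0 | 0
  83 | 0000111011011101010100 | 0 | 0
  84 | 0001110110111010101000 | 0 | 0
  85 | 0011101101110101010000 | 0 | 0
  86 | 0111011011101010100000 | 0 | 1
  87 | 1110110111010101000001 | 1 | 0
  88 | 1101101110101010000010 | 1 | 0
  89 | 1011011101010100000100 | 1 | 1
  90 | 0110111010101000001001 | 0 | 1
  91 | 1101110101010000010011 | 1 | 0
  92 | 1011101010100000100110 | 1 | 1
  93 | 0111010101000001001101 | 0 | 1
  94 | 1110101010000010011011 | 1 | 0
  95 | 1101010100000100110110 | 1 | 0
  96 | 1010101000001001101100 | 1 | 1
  97 | 0101010000010011011001 | 0 | 1
  98 | 1010100000100110110011 | 1 | 1
  99 | 0101000001001101100111 | 0 | 1
 100 | 1010000010011011001111 | 1 | 1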